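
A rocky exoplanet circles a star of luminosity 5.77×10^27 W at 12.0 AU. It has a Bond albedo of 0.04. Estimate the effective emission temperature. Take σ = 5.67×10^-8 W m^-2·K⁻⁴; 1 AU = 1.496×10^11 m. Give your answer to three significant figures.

Orbital distance: d = 12.0 AU = 1.795×10^12 m.
Spreading L over a sphere of radius d: S = 5.77×10^27/(4π·1.80×10^12²) = 142.5 W m^-2.
Averaging over the sphere, the absorbed flux is S(1−α)/4 = 34.19 W m^-2.
In equilibrium σT⁴ equals this, so T = 156.7 K.

157 K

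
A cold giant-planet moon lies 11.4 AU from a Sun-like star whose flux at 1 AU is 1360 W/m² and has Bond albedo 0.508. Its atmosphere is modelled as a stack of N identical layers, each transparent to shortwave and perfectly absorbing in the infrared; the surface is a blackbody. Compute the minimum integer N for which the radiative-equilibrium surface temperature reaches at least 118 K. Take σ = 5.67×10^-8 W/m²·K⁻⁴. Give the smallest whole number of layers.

By the inverse-square law, S = 1360/11.4² = 10.46 W/m².
The effective emission temperature is T_e = [S(1−α)/(4σ)]^¼ = 69.03 K.
Since T_s⁴ = (N+1)T_e⁴, we need N ≥ (T_s/T_e)⁴ − 1 = 7.540.
The minimum whole number is N = 8.

8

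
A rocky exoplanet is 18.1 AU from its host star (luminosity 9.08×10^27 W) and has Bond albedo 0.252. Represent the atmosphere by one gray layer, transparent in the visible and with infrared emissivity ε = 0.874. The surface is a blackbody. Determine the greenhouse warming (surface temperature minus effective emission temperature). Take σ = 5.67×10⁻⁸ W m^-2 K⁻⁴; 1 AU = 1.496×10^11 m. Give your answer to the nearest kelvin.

21 K

Orbital distance: d = 18.1 AU = 2.708×10^12 m.
S = L/(4πd²) = 98.55 W m^-2.
At the top of the atmosphere, σT_e⁴ = S(1−α)/4 = 18.43 W m^-2, giving T_e = 134.3 K.
Surface balance with a leaky layer gives σT_s⁴ = σT_e⁴·2/(2−ε), so T_s = T_e·[2/(2−0.874)]^(1/4) = 155.0 K.
T_s − T_e = 155.0 − 134.3 = 20.74 K.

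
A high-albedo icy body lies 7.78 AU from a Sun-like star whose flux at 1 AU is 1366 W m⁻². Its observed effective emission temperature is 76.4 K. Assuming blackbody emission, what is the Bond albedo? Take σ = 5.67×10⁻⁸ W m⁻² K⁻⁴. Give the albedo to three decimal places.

By the inverse-square law, S = 1366/7.78² = 22.57 W m⁻².
From σT⁴ = S(1−α)/4 we invert for α: 1−α = 4σT⁴/S.
4σT⁴ = 4·5.67×10⁻⁸·(76.4)⁴ = 7.727 W m⁻².
1−α = 7.727/22.57 = 0.3424, so α = 0.6576.

0.658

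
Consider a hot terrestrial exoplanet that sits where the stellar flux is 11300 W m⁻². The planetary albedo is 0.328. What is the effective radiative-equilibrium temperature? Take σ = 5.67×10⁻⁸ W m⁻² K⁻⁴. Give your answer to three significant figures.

428 K

Averaging over the sphere, the absorbed flux is S(1−α)/4 = 1898 W m⁻².
Set σT⁴ = 1898 → T = (1898/σ)^(1/4) = 427.8 K.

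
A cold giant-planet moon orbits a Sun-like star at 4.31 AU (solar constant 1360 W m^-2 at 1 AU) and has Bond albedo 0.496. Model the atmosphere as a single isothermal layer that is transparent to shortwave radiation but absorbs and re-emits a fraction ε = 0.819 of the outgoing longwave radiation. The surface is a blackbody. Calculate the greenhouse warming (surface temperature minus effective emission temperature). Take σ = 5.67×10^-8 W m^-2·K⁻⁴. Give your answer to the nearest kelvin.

Flux at the orbit: S = 1360/(4.31)² = 73.21 W m^-2.
Effective emission temperature (TOA balance): σT_e⁴ = S(1−α)/4 = 9.225 W m^-2 → T_e = 112.9 K.
Surface balance with a leaky layer gives σT_s⁴ = σT_e⁴·2/(2−ε), so T_s = T_e·[2/(2−0.819)]^(1/4) = 128.8 K.
The atmosphere warms the surface by 15.90 K.

16 K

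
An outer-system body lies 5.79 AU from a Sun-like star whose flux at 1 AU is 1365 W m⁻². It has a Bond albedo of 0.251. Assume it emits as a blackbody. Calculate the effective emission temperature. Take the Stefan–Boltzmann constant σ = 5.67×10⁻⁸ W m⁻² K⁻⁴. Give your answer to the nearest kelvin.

108 K

Flux at the orbit: S = 1365/(5.79)² = 40.72 W m⁻².
Absorbed flux (global mean): S(1−α)/4 = 40.72·0.749/4 = 7.624 W m⁻².
In equilibrium σT⁴ equals this, so T = 107.7 K.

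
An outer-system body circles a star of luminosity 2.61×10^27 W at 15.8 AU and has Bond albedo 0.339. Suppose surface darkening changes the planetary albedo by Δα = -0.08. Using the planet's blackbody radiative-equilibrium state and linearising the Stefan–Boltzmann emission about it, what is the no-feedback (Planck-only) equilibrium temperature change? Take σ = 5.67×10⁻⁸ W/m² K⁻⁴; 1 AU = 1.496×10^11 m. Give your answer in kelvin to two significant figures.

3.1 K

d = 15.8 × 1.496×10^11 m = 2.364×10^12 m.
S = L/(4πd²) = 37.18 W/m².
The baseline emission temperature is T_e = 102.0 K.
TOA radiative forcing: ΔF = −S·Δα/4 = −37.18·(-0.08)/4 = 0.7435 W/m².
The Planck feedback parameter is 4σT_e³ = 0.2409 W/m²/K.
Hence the no-feedback warming is ΔF/(4σT_e³) = 3.09 K.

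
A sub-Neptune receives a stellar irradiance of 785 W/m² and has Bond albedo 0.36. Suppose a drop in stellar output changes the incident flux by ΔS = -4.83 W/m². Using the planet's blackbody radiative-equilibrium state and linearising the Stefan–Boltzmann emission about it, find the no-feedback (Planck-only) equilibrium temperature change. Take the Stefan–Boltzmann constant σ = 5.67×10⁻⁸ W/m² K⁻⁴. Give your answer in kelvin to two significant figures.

-0.33 K

Unperturbed T_e = [785.0·(1−0.36)/(4σ)]^¼ = 216.9 K.
ΔF = Δ[S(1−α)]/4 = (1−0.36)·-4.83/4 = -0.7728 W/m².
Planck response: λ_P = 4σT_e³ = 4·5.67×10⁻⁸·(216.9)³ = 2.316 W/m²/K.
So ΔT₀ = -0.7728/2.316 = -0.334 K.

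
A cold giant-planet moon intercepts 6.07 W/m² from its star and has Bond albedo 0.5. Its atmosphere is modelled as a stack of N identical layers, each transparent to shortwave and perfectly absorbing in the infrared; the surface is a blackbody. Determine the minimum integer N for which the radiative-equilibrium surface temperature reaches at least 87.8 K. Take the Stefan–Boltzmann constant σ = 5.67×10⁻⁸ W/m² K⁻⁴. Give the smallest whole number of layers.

Top-of-atmosphere balance: σT_e⁴ = S(1−α)/4 = 0.7588 W/m² → T_e = 60.48 K.
Since T_s⁴ = (N+1)T_e⁴, we need N ≥ (T_s/T_e)⁴ − 1 = 3.441.
The minimum whole number is N = 4.

4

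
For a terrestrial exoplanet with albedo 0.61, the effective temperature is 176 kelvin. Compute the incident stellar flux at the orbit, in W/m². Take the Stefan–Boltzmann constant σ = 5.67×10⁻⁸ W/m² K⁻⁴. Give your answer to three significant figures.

From S(1−α)/4 = σT⁴: S = 4σT⁴/(1−α).
σT⁴ = 5.67×10⁻⁸·(176)⁴ = 54.40 W/m².
So S = 4×54.40/(1−0.61) = 558.0 W/m².

558 W/m²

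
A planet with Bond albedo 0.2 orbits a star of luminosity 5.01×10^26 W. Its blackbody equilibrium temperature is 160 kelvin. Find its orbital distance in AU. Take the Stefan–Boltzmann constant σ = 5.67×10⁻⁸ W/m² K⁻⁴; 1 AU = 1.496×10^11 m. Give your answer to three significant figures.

The flux needed for this T is 4σT⁴/(1−0.2) = 185.8 W/m².
Then d = [L/(4πS)]^(1/2) = 4.632×10^11 m, i.e. 3.096 AU.

3.10 AU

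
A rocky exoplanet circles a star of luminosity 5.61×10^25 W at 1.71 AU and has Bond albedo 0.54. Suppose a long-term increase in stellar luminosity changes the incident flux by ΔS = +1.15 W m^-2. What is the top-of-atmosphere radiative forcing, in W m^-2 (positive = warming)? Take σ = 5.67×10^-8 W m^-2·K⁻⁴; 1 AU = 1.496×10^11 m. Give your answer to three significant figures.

0.132 W m^-2

d = 1.71 × 1.496×10^11 m = 2.558×10^11 m.
S = L/(4πd²) = 68.22 W m^-2.
TOA radiative forcing: ΔF = (1−α)ΔS/4 = 0.46·(+1.15)/4 = 0.1322 W m^-2.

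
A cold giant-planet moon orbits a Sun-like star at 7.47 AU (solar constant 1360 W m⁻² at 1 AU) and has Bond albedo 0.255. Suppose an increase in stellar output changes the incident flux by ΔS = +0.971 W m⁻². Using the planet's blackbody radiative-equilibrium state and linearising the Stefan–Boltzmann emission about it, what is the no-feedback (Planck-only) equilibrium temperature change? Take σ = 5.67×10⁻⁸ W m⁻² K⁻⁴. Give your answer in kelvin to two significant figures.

Irradiance scales as 1/d², so S = 1360 W m⁻² × (1/7.47)² = 24.37 W m⁻².
Unperturbed T_e = [24.37·(1−0.255)/(4σ)]^¼ = 94.59 K.
Only a fraction (1−α) is absorbed and it's spread over 4πR², so ΔF = (1−α)ΔS/4 = 0.1808 W m⁻².
Planck response: λ_P = 4σT_e³ = 4·5.67×10⁻⁸·(94.59)³ = 0.1920 W m⁻²/K.
So ΔT₀ = 0.1808/0.1920 = 0.942 K.

0.94 K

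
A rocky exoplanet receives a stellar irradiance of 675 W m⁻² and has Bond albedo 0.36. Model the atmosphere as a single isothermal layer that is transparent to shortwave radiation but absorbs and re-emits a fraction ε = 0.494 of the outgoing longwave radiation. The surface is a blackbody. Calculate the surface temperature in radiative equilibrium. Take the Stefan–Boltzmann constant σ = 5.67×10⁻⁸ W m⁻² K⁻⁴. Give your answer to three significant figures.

The planet radiates to space at T_e = [S(1−α)/(4σ)]^(1/4) = 208.9 K.
For a single slab of emissivity ε, T_s⁴ = 2T_e⁴/(2−ε); thus T_s = 208.9·(1.328)^(1/4) = 224.3 K.

224 kelvin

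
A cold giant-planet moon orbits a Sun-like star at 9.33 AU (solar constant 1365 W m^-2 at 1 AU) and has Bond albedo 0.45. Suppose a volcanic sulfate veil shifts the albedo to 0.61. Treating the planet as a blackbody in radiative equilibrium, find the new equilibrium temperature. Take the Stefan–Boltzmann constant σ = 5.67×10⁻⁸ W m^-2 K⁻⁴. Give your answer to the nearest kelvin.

72 kelvin

Flux at the orbit: S = 1365/(9.33)² = 15.68 W m^-2.
With the new albedo, S(1−α₂)/4 = 1.529 W m^-2, so T₂ = 72.06 K.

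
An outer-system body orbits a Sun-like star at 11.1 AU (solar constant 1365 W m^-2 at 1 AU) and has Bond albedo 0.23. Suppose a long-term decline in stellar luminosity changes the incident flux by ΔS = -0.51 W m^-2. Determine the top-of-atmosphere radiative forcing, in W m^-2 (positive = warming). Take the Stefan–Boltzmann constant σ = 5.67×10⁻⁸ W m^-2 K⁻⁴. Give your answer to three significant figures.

-0.0982 W m^-2

By the inverse-square law, S = 1365/11.1² = 11.08 W m^-2.
ΔF = Δ[S(1−α)]/4 = (1−0.23)·-0.51/4 = -0.09817 W m^-2.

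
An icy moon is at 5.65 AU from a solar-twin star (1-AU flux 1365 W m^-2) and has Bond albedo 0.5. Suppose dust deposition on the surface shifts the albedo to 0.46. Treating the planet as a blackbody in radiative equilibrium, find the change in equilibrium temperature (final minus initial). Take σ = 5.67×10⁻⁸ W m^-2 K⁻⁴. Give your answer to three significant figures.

1.91 K

Irradiance scales as 1/d², so S = 1365 W m^-2 × (1/5.65)² = 42.76 W m^-2.
Initial: T₁ = [S(1−0.5)/(4σ)]^(1/4) = 98.54 K.
After:  T₂ = [42.76·0.54/(4σ)]^(1/4) = 100.4 K.
ΔT = T₂ − T₁ = 1.914 K.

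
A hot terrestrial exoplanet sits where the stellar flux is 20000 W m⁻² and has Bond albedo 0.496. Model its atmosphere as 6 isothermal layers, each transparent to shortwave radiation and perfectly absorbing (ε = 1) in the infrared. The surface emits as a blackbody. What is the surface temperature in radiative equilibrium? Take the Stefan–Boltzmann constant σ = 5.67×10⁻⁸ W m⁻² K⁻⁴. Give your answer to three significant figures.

The effective emission temperature is T_e = [S(1−α)/(4σ)]^¼ = 459.1 K.
Layer-by-layer balance gives σT_s⁴ = (N+1)σT_e⁴, so T_s = 7^¼·459.1 = 746.8 K.

747 K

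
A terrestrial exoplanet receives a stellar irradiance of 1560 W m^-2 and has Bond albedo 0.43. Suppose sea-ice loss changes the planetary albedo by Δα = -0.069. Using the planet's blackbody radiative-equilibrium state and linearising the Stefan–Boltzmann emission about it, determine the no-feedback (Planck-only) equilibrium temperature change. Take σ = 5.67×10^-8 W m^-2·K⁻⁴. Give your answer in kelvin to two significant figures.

Unperturbed T_e = [1560·(1−0.43)/(4σ)]^¼ = 250.2 K.
ΔF = −(S/4)Δα = −(1560/4)×(-0.069) = 26.91 W m^-2.
The Planck feedback parameter is 4σT_e³ = 3.554 W m^-2/K.
Hence the no-feedback warming is ΔF/(4σT_e³) = 7.57 K.

7.6 kelvin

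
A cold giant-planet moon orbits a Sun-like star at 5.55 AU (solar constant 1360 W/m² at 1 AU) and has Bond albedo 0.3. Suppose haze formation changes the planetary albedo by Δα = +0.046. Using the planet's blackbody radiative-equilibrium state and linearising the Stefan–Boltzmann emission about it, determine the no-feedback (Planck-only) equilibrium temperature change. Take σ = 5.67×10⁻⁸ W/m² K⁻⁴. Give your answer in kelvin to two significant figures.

Flux at the orbit: S = 1360/(5.55)² = 44.15 W/m².
The baseline emission temperature is T_e = 108.0 K.
The change in absorbed flux is Δ[S(1−α)/4] = −SΔα/4 = -0.5078 W/m².
Planck response: λ_P = 4σT_e³ = 4·5.67×10⁻⁸·(108.0)³ = 0.2861 W/m²/K.
So ΔT₀ = -0.5078/0.2861 = -1.78 K.

-1.8 kelvin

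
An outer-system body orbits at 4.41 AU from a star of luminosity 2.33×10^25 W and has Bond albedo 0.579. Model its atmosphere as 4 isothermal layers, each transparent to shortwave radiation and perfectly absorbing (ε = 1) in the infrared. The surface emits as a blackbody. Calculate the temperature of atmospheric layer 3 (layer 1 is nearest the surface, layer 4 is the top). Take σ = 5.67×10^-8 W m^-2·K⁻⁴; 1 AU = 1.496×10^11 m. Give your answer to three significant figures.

d = 4.41 × 1.496×10^11 m = 6.597×10^11 m.
Flux at the orbit: S = L/(4πd²) = 2.33×10^25/(4π·(6.60×10^11)²) = 4.260 W m^-2.
OLR = S(1−α)/4 = 0.4484 W m^-2; the top layer radiates at T_e = 53.03 K.
The net upward flux σT_e⁴ is constant between every pair of levels, so T_k⁴ = (N+1−k)T_e⁴.
With k = 3: T_3 = (4+1−3)^¼·53.03 K = 63.06 K.

63.1 K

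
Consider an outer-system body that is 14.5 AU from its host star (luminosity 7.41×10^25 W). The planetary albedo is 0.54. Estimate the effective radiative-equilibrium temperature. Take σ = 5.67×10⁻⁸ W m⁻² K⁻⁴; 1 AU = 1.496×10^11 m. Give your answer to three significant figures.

d = 14.5 × 1.496×10^11 m = 2.169×10^12 m.
Spreading L over a sphere of radius d: S = 7.41×10^25/(4π·2.17×10^12²) = 1.253 W m⁻².
Absorbed flux (global mean): S(1−α)/4 = 1.253·0.46/4 = 0.1441 W m⁻².
In equilibrium σT⁴ equals this, so T = 39.93 K.

39.9 K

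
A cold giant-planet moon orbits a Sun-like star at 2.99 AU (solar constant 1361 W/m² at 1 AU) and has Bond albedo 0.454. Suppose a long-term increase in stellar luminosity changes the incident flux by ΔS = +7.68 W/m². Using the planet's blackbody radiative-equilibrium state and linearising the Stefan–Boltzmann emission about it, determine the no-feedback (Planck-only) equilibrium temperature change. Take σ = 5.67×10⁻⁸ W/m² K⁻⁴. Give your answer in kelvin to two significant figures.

1.7 K

Irradiance scales as 1/d², so S = 1361 W/m² × (1/2.99)² = 152.2 W/m².
Reference equilibrium: T_e = [S(1−α)/(4σ)]^(1/4) = 138.4 K.
TOA radiative forcing: ΔF = (1−α)ΔS/4 = 0.546·(+7.68)/4 = 1.048 W/m².
The Planck feedback parameter is 4σT_e³ = 0.6007 W/m²/K.
Hence the no-feedback warming is ΔF/(4σT_e³) = 1.75 K.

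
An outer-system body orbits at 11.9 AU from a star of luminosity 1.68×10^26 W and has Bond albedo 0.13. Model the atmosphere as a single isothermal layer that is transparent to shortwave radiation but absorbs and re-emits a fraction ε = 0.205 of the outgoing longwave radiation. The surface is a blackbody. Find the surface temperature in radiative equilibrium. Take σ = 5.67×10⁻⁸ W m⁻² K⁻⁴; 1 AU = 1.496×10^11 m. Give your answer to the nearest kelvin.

d = 11.9 × 1.496×10^11 m = 1.780×10^12 m.
S = L/(4πd²) = 4.218 W m⁻².
The planet radiates to space at T_e = [S(1−α)/(4σ)]^(1/4) = 63.42 K.
Surface balance with a leaky layer gives σT_s⁴ = σT_e⁴·2/(2−ε), so T_s = T_e·[2/(2−0.205)]^(1/4) = 65.16 K.

65 K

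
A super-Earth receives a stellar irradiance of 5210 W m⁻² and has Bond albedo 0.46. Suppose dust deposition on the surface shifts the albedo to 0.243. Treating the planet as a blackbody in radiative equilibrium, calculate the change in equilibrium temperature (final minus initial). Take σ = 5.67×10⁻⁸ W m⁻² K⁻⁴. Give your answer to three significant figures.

Before: T₁ = [5210·0.54/(4σ)]^(1/4) = 333.7 K.
With α = 0.243, T₂ = 363.1 K.
ΔT = T₂ − T₁ = 29.41 K.

29.4 K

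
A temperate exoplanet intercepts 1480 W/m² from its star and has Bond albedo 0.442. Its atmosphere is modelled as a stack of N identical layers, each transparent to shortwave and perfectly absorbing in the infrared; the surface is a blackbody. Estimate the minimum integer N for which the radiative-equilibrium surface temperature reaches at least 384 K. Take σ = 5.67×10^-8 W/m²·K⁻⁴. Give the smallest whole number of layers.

OLR = S(1−α)/4 = 206.5 W/m²; the top layer radiates at T_e = 245.6 K.
T_s = (N+1)^(1/4)·T_e ≥ 384 K requires N+1 ≥ (T_s/T_e)⁴ = (384/245.6)⁴ = 5.971.
So N ≥ 4.971; the smallest integer is N = 5.

5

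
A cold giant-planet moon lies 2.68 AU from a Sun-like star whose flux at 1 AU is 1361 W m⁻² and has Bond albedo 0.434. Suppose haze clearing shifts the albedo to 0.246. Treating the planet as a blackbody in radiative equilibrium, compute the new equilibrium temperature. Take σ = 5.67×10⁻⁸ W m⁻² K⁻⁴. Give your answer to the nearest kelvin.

Flux at the orbit: S = 1361/(2.68)² = 189.5 W m⁻².
New equilibrium: T₂ = [(1−0.246)·189.5/(4σ)]^(1/4) = 158.4 K.

158 K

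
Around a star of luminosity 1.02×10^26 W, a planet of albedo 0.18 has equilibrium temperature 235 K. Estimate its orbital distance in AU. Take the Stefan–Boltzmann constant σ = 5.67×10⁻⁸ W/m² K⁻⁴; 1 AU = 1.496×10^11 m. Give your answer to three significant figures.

0.656 AU

The flux needed for this T is 4σT⁴/(1−0.18) = 843.5 W/m².
Then d = [L/(4πS)]^(1/2) = 9.809×10^10 m, i.e. 0.6557 AU.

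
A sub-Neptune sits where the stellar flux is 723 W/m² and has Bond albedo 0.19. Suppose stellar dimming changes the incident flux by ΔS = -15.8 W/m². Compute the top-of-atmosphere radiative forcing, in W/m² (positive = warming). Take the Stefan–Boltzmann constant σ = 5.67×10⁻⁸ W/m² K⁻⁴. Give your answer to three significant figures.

TOA radiative forcing: ΔF = (1−α)ΔS/4 = 0.81·(-15.8)/4 = -3.200 W/m².

-3.20 W/m²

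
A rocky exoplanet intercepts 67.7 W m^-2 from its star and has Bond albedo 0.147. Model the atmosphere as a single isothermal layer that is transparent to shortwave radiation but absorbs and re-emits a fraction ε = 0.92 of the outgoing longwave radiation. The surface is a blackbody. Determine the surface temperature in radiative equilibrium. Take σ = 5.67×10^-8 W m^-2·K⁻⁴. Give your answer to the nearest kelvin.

147 K

The planet radiates to space at T_e = [S(1−α)/(4σ)]^(1/4) = 126.3 K.
Surface balance with a leaky layer gives σT_s⁴ = σT_e⁴·2/(2−ε), so T_s = T_e·[2/(2−0.92)]^(1/4) = 147.4 K.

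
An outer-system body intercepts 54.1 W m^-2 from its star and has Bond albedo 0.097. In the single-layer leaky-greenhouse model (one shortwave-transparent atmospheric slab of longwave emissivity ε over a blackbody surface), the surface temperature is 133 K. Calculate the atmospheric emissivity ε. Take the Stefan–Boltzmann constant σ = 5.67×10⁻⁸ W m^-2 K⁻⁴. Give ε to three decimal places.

0.623

Effective temperature: T_e = [S(1−α)/(4σ)]^(1/4) = 121.1 K.
T_s⁴ = T_e⁴·2/(2−ε) → ε = 2 − 2(T_e/T_s)⁴ = 2 − 2·(121.1/133)⁴ = 0.6232.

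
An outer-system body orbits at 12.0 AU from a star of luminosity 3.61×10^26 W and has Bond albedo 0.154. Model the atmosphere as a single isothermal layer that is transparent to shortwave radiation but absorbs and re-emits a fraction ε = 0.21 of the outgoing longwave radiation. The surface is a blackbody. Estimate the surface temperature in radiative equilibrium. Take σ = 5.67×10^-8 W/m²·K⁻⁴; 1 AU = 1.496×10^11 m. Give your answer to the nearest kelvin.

78 kelvin

Orbital distance: d = 12.0 AU = 1.795×10^12 m.
S = L/(4πd²) = 8.914 W/m².
At the top of the atmosphere, σT_e⁴ = S(1−α)/4 = 1.885 W/m², giving T_e = 75.94 K.
The surface balance (absorbed SW + ε·downward IR = σT_s⁴) with T_a⁴ = T_s⁴/2 reduces to T_s = T_e·[2/(2−ε)]^¼ = 78.07 K.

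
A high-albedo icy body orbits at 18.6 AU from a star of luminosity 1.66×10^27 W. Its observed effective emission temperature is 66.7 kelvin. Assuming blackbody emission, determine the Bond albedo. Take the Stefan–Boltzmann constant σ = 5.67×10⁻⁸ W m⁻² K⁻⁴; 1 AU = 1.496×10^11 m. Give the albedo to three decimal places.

Orbital distance: d = 18.6 AU = 2.783×10^12 m.
S = L/(4πd²) = 17.06 W m⁻².
From σT⁴ = S(1−α)/4 we invert for α: 1−α = 4σT⁴/S.
σT⁴ = 1.122 W m⁻², so 4σT⁴ = 4.489 W m⁻².
Hence α = 1 − 4.489/17.06 = 0.7369.

0.737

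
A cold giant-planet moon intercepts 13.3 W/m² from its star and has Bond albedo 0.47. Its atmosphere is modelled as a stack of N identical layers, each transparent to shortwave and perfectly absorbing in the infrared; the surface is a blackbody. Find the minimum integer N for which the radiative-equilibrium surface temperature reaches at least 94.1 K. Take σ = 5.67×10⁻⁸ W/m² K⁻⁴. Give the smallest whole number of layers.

2

Top-of-atmosphere balance: σT_e⁴ = S(1−α)/4 = 1.762 W/m² → T_e = 74.67 K.
Need (N+1)T_e⁴ ≥ T_s⁴, i.e. N+1 ≥ (94.1/74.67)⁴ = 2.523.
The minimum whole number is N = 2.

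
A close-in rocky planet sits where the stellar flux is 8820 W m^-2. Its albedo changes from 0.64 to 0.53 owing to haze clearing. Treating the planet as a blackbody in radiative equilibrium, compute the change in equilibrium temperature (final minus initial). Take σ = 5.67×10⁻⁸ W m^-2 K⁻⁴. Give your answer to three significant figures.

23.7 K

With α = 0.64, T₁ = 344.0 K.
With α = 0.53, T₂ = 367.7 K.
ΔT = T₂ − T₁ = 23.71 K.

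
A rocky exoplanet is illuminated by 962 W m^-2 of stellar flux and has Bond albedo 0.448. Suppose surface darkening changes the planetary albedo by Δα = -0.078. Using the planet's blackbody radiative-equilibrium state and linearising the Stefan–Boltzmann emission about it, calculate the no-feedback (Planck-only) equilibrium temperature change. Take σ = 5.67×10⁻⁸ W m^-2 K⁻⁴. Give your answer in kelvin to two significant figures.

7.8 K

The baseline emission temperature is T_e = 220.0 K.
ΔF = −(S/4)Δα = −(962.0/4)×(-0.078) = 18.76 W m^-2.
Linearising σT⁴ gives d(σT⁴)/dT = 4σT_e³ = 2.414 W m^-2 per K.
Hence the no-feedback warming is ΔF/(4σT_e³) = 7.77 K.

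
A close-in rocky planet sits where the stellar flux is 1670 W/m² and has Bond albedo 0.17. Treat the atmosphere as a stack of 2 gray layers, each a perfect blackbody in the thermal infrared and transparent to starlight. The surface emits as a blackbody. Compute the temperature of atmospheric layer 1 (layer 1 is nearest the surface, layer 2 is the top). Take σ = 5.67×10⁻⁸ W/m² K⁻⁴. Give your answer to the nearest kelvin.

OLR = S(1−α)/4 = 346.5 W/m²; the top layer radiates at T_e = 279.6 K.
Each opaque layer satisfies 2T_j⁴ = T_{j−1}⁴ + T_{j+1}⁴, giving T_k⁴ = (N+1−k)T_e⁴.
T_1 = (2)^(1/4)·279.6 = 332.5 K.

333 kelvin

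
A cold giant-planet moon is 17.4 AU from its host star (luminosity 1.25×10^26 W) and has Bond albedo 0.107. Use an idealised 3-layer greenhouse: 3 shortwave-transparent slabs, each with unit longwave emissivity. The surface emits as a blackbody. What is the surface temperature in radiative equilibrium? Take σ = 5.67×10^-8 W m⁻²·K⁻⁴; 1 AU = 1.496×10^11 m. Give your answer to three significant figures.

69.3 kelvin

d = 17.4 × 1.496×10^11 m = 2.603×10^12 m.
Flux at the orbit: S = L/(4πd²) = 1.25×10^26/(4π·(2.60×10^12)²) = 1.468 W m⁻².
OLR = S(1−α)/4 = 0.3277 W m⁻²; the top layer radiates at T_e = 49.03 K.
For an N-layer opaque stack, T_s⁴ = (N+1)T_e⁴, hence T_s = (4)^(1/4)×49.03 K = 69.34 K.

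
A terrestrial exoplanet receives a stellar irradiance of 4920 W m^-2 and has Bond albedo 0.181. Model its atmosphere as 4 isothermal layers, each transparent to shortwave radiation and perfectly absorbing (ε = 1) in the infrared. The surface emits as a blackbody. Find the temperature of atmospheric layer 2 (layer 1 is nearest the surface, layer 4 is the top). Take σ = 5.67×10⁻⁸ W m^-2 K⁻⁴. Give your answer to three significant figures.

The effective emission temperature is T_e = [S(1−α)/(4σ)]^¼ = 365.1 K.
In the N-layer model, layer k (counted from the surface) has T_k = (N+1−k)^(1/4)·T_e.
T_2 = (3)^(1/4)·365.1 = 480.5 K.

480 K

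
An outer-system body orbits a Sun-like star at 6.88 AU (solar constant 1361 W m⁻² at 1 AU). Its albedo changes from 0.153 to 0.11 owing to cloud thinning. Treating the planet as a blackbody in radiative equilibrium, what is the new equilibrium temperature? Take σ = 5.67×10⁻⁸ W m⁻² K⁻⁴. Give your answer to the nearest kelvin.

103 K

Flux at the orbit: S = 1361/(6.88)² = 28.75 W m⁻².
New equilibrium: T₂ = [(1−0.11)·28.75/(4σ)]^(1/4) = 103.1 K.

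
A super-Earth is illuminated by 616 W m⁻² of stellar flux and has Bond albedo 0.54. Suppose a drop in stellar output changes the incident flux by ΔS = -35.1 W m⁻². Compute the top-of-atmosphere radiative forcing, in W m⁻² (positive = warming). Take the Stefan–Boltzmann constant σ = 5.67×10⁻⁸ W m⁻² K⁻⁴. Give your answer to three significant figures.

-4.04 W m⁻²

Only a fraction (1−α) is absorbed and it's spread over 4πR², so ΔF = (1−α)ΔS/4 = -4.037 W m⁻².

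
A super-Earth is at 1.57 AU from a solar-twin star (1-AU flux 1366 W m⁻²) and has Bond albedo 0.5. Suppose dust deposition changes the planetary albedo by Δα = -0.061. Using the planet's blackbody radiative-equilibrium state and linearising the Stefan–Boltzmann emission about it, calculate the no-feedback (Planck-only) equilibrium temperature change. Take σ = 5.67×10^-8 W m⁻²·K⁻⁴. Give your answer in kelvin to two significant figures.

5.7 K

Irradiance scales as 1/d², so S = 1366 W m⁻² × (1/1.57)² = 554.2 W m⁻².
The baseline emission temperature is T_e = 187.0 K.
The change in absorbed flux is Δ[S(1−α)/4] = −SΔα/4 = 8.451 W m⁻².
Linearising σT⁴ gives d(σT⁴)/dT = 4σT_e³ = 1.482 W m⁻² per K.
So ΔT₀ = 8.451/1.482 = 5.70 K.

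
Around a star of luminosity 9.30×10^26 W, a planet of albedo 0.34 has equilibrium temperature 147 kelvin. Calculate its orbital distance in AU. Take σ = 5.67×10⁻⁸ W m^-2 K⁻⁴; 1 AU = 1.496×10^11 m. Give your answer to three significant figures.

4.54 AU

Energy balance gives S = 4σT⁴/(1−α) = 160.5 W m^-2.
From L = 4πd²S, d = √(9.30×10^26/(4π·160.5)) = 6.791×10^11 m = 4.540 AU.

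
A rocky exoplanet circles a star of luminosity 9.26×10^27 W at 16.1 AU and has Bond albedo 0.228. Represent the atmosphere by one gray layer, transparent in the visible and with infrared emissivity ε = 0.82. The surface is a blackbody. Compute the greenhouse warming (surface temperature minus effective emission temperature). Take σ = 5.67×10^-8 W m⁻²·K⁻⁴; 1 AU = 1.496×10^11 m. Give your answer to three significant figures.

20.3 kelvin

d = 16.1 × 1.496×10^11 m = 2.409×10^12 m.
Flux at the orbit: S = L/(4πd²) = 9.26×10^27/(4π·(2.41×10^12)²) = 127.0 W m⁻².
Effective emission temperature (TOA balance): σT_e⁴ = S(1−α)/4 = 24.52 W m⁻² → T_e = 144.2 K.
Surface balance with a leaky layer gives σT_s⁴ = σT_e⁴·2/(2−ε), so T_s = T_e·[2/(2−0.82)]^(1/4) = 164.5 K.
T_s − T_e = 164.5 − 144.2 = 20.33 K.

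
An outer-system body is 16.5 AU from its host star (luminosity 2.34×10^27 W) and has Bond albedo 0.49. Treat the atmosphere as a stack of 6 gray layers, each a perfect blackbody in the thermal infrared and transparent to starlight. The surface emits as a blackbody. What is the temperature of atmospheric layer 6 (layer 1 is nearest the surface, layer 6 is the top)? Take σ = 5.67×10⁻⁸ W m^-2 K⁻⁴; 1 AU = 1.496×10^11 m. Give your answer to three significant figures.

91.0 K

Orbital distance: d = 16.5 AU = 2.468×10^12 m.
Spreading L over a sphere of radius d: S = 2.34×10^27/(4π·2.47×10^12²) = 30.56 W m^-2.
The effective emission temperature is T_e = [S(1−α)/(4σ)]^¼ = 91.05 K.
In the N-layer model, layer k (counted from the surface) has T_k = (N+1−k)^(1/4)·T_e.
T_6 = (1)^(1/4)·91.05 = 91.05 K.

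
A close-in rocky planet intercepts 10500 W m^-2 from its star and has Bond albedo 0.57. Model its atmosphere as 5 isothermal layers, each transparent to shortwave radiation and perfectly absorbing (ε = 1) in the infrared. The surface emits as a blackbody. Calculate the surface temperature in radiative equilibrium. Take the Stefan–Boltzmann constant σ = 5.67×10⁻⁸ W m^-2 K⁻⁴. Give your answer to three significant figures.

588 kelvin

OLR = S(1−α)/4 = 1129 W m^-2; the top layer radiates at T_e = 375.6 K.
Layer-by-layer balance gives σT_s⁴ = (N+1)σT_e⁴, so T_s = 6^¼·375.6 = 587.9 K.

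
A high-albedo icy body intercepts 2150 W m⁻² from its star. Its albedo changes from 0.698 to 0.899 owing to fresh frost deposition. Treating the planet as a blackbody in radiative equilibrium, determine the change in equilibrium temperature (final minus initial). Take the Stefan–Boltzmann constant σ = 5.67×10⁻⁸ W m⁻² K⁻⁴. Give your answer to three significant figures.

-55.4 K

Before: T₁ = [2150·0.302/(4σ)]^(1/4) = 231.3 K.
With α = 0.899, T₂ = 175.9 K.
ΔT = T₂ − T₁ = -55.41 K.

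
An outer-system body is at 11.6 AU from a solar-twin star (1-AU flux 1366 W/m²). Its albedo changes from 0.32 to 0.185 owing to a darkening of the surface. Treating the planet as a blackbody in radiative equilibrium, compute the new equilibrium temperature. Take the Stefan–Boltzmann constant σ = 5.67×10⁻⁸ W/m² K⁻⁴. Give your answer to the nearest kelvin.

By the inverse-square law, S = 1366/11.6² = 10.15 W/m².
T₂ = [S(1−α₂)/(4σ)]^(1/4) = [10.15·0.815/(4σ)]^(1/4) = 77.72 K.

78 K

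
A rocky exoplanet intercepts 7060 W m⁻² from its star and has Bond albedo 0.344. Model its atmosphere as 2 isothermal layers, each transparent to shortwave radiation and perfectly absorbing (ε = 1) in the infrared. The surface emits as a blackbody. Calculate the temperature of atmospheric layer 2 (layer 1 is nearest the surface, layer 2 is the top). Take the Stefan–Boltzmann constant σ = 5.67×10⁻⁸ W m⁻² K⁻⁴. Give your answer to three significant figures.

The effective emission temperature is T_e = [S(1−α)/(4σ)]^¼ = 378.0 K.
In the N-layer model, layer k (counted from the surface) has T_k = (N+1−k)^(1/4)·T_e.
T_2 = (1)^(1/4)·378.0 = 378.0 K.

378 K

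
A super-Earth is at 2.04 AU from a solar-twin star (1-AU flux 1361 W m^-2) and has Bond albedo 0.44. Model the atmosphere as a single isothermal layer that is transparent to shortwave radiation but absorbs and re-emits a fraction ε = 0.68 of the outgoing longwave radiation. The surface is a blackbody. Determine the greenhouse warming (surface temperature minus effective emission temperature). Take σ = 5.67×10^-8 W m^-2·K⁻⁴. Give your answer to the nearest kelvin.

Irradiance scales as 1/d², so S = 1361 W m^-2 × (1/2.04)² = 327.0 W m^-2.
Effective emission temperature (TOA balance): σT_e⁴ = S(1−α)/4 = 45.79 W m^-2 → T_e = 168.6 K.
For a single slab of emissivity ε, T_s⁴ = 2T_e⁴/(2−ε); thus T_s = 168.6·(1.515)^(1/4) = 187.0 K.
Greenhouse warming: T_s − T_e = 18.45 K.

18 K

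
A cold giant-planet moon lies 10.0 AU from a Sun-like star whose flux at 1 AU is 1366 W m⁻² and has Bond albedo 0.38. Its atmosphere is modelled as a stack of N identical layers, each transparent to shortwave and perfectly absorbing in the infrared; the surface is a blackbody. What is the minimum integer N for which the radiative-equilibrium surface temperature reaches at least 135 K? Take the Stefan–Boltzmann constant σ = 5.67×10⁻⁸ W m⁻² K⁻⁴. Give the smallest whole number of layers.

Flux at the orbit: S = 1366/(10.0)² = 13.66 W m⁻².
Top-of-atmosphere balance: σT_e⁴ = S(1−α)/4 = 2.117 W m⁻² → T_e = 78.17 K.
Need (N+1)T_e⁴ ≥ T_s⁴, i.e. N+1 ≥ (135/78.17)⁴ = 8.895.
The minimum whole number is N = 8.

8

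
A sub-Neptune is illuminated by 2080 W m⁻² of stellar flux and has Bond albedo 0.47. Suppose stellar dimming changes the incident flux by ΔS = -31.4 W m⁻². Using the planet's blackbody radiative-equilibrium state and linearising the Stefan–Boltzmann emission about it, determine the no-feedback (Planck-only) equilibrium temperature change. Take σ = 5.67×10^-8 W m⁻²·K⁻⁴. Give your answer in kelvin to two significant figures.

-1.0 K

Unperturbed T_e = [2080·(1−0.47)/(4σ)]^¼ = 264.0 K.
TOA radiative forcing: ΔF = (1−α)ΔS/4 = 0.53·(-31.4)/4 = -4.160 W m⁻².
Linearising σT⁴ gives d(σT⁴)/dT = 4σT_e³ = 4.175 W m⁻² per K.
Hence the no-feedback warming is ΔF/(4σT_e³) = -0.997 K.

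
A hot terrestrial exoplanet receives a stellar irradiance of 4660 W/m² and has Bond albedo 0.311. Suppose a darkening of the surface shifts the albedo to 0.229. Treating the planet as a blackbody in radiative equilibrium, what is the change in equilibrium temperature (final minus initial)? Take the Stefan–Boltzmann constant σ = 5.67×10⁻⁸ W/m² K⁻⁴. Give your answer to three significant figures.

With α = 0.311, T₁ = 344.9 K.
After:  T₂ = [4660·0.771/(4σ)]^(1/4) = 354.8 K.
ΔT = T₂ − T₁ = 9.834 K.

9.83 K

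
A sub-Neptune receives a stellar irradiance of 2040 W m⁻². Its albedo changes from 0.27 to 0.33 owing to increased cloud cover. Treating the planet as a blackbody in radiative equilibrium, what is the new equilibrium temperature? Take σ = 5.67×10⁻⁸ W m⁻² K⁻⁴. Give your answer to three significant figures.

279 K

With the new albedo, S(1−α₂)/4 = 341.7 W m⁻², so T₂ = 278.6 K.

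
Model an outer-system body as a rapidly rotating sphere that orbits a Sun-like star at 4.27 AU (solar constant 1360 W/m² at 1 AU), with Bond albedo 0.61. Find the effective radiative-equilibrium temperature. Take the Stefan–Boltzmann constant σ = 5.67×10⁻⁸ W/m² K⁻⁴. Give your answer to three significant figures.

Irradiance scales as 1/d², so S = 1360 W/m² × (1/4.27)² = 74.59 W/m².
Averaging over the sphere, the absorbed flux is S(1−α)/4 = 7.273 W/m².
Balancing against σT⁴: T = (7.273/5.67×10⁻⁸)^(1/4) = 106.4 K.

106 kelvin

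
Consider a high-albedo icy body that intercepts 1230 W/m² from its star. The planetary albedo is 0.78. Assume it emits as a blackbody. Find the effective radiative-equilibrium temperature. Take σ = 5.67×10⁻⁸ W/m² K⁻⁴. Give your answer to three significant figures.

186 kelvin

Averaging over the sphere, the absorbed flux is S(1−α)/4 = 67.65 W/m².
Set σT⁴ = 67.65 → T = (67.65/σ)^(1/4) = 185.9 K.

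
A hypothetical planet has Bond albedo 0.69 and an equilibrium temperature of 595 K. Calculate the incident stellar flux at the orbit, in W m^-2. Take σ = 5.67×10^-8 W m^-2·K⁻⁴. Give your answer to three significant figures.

91700 W m^-2

Invert the energy balance for S: S = 4σT⁴/(1−α).
σT⁴ = 5.67×10⁻⁸·(595)⁴ = 7106 W m^-2.
So S = 4×7106/(1−0.69) = 91700 W m^-2.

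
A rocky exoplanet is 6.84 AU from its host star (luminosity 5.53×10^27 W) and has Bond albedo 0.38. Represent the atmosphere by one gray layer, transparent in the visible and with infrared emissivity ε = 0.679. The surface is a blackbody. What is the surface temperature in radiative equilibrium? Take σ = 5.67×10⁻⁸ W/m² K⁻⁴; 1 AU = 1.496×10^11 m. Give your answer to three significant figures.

d = 6.84 × 1.496×10^11 m = 1.023×10^12 m.
S = L/(4πd²) = 420.3 W/m².
Effective emission temperature (TOA balance): σT_e⁴ = S(1−α)/4 = 65.14 W/m² → T_e = 184.1 K.
Surface balance with a leaky layer gives σT_s⁴ = σT_e⁴·2/(2−ε), so T_s = T_e·[2/(2−0.679)]^(1/4) = 204.2 K.

204 K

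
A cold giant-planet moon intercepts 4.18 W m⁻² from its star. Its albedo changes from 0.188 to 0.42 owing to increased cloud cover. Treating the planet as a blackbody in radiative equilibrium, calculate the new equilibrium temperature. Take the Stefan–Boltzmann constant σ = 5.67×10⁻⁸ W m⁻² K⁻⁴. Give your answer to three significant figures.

New equilibrium: T₂ = [(1−0.42)·4.180/(4σ)]^(1/4) = 57.18 K.

57.2 K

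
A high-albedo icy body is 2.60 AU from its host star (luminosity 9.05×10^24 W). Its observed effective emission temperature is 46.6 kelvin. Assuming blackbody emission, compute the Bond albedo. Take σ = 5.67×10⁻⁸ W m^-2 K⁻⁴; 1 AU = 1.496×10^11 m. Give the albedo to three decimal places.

Orbital distance: d = 2.60 AU = 3.890×10^11 m.
Flux at the orbit: S = L/(4πd²) = 9.05×10^24/(4π·(3.89×10^11)²) = 4.760 W m^-2.
Energy balance: S(1−α)/4 = σT⁴, so 1−α = 4σT⁴/S.
σT⁴ = 0.2674 W m^-2, so 4σT⁴ = 1.070 W m^-2.
Hence α = 1 − 1.070/4.760 = 0.7753.

0.775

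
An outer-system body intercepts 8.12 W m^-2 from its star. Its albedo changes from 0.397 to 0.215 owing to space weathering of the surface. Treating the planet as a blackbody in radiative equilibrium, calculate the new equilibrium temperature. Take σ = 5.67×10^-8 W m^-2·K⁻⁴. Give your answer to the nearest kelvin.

73 K

With the new albedo, S(1−α₂)/4 = 1.594 W m^-2, so T₂ = 72.81 K.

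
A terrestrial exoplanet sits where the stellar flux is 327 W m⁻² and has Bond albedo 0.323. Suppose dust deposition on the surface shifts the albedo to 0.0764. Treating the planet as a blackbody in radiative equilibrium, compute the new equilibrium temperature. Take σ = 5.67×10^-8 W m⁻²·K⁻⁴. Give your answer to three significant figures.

With the new albedo, S(1−α₂)/4 = 75.50 W m⁻², so T₂ = 191.0 K.

191 K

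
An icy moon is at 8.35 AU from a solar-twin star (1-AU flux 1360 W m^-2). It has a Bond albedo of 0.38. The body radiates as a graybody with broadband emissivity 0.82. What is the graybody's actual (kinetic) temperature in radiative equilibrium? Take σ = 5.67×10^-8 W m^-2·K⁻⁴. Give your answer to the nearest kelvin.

90 kelvin

By the inverse-square law, S = 1360/8.35² = 19.51 W m^-2.
Averaging over the sphere, the absorbed flux is S(1−α)/4 = 3.023 W m^-2.
Radiative balance εσT⁴ = 3.023 gives T = [3.023/(0.82·σ)]^(1/4) = 89.80 K.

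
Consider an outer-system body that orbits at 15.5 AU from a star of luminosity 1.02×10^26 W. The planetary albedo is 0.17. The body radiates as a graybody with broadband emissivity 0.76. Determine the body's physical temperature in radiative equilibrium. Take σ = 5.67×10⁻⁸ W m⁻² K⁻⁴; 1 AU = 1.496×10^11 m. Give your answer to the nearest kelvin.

Orbital distance: d = 15.5 AU = 2.319×10^12 m.
Spreading L over a sphere of radius d: S = 1.02×10^26/(4π·2.32×10^12²) = 1.510 W m⁻².
Absorbed flux (global mean): S(1−α)/4 = 1.510·0.83/4 = 0.3132 W m⁻².
Equating to εσT⁴ with ε = 0.76: T = (0.3132/0.76σ)^(1/4) = 51.92 K.

52 kelvin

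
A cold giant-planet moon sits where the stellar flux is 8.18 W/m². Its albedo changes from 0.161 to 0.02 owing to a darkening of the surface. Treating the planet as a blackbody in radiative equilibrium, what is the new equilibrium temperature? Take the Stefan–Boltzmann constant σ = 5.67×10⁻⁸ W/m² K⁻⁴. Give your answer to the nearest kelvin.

77 K

New equilibrium: T₂ = [(1−0.02)·8.180/(4σ)]^(1/4) = 77.11 K.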